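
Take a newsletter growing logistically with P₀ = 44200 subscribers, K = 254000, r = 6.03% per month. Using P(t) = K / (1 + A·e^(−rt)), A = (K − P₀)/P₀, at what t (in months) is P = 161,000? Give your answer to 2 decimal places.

A = (254000 − 44200)/44200 = 4.74661
161000 = 254000/(1 + 4.74661·e^(−0.0603t)) → 1 + 4.74661·e^(−0.0603t) = 1.57764
e^(−0.0603t) = 0.121695 → t = ln(8.21724)/0.0603 = 2.10623/0.0603

t ≈ 34.93 months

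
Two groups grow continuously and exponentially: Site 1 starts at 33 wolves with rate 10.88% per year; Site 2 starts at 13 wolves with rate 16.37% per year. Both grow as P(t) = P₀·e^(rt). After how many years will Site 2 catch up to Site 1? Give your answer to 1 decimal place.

t ≈ 17.0 years

33·e^(0.1088t) = 13·e^(0.1637t)
33/13 = e^((0.1637 − 0.1088)t) → ln(2.53846) = 0.0549·t
t = 0.93156 / 0.0549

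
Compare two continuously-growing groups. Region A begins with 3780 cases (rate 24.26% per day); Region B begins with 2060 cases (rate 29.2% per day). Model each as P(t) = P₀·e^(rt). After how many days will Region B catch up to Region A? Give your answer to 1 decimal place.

3780·e^(0.2426t) = 2060·e^(0.292t)
3780/2060 = e^((0.292 − 0.2426)t) → ln(1.83495) = 0.0494·t
t = 0.60702 / 0.0494

t ≈ 12.3 days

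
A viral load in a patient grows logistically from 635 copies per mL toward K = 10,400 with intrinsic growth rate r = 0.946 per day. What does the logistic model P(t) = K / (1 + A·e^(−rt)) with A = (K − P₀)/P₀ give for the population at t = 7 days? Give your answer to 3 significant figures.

≈ 10,200 copies per mL

A = (10400 − 635)/635 = 15.37795
P(7) = 10400 / (1 + 15.37795·e^(−0.946·7)) = 10400 / (1 + 15.37795·0.001331)
= 10400 / 1.02046 ≈ 10191.44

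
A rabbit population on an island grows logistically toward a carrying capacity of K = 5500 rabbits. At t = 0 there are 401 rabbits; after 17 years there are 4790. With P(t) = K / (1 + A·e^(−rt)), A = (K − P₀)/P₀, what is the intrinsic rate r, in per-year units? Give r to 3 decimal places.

r ≈ 0.262 per year

A = (5500 − 401)/401 = 12.71571
4790 = 5500/(1 + 12.71571·e^(−r·17)) → e^(−17r) = (1.14823 − 1)/12.71571 = 0.011657
r = −ln(0.011657)/17 = 4.45186/17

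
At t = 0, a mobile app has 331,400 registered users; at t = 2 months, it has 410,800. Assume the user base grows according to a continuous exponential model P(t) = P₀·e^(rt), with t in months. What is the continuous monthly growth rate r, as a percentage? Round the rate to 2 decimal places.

r ≈ 10.74% per month

410800 = 331400 · e^(r·2)
e^(2r) = 410800/331400 = 1.23959
r = ln(1.23959) / 2 = 0.21478 / 2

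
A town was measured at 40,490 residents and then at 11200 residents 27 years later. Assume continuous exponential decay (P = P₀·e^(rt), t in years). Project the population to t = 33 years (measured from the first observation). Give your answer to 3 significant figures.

≈ 8,420 residents

r = ln(11200/40490) / 27 ≈ -0.047598 per year
P(33) = 40490 · e^(-0.047598·33) = 40490 · 0.20789 ≈ 8417.62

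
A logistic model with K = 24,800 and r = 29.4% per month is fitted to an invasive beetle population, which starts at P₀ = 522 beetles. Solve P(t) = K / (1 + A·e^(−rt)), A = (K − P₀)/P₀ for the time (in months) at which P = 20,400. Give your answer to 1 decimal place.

t ≈ 18.3 months

A = (24800 − 522)/522 = 46.50958
20400 = 24800/(1 + 46.50958·e^(−0.294t)) → 1 + 46.50958·e^(−0.294t) = 1.21569
e^(−0.294t) = 0.004637 → t = ln(215.63532)/0.294 = 5.37359/0.294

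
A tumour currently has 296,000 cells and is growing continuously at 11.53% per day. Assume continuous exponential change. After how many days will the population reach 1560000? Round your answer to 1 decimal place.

t ≈ 14.4 days

1560000 = 296000 · e^(0.1153·t)
t = ln(1560000/296000) / 0.1153 = ln(5.27027) / 0.1153 = 1.66208 / 0.1153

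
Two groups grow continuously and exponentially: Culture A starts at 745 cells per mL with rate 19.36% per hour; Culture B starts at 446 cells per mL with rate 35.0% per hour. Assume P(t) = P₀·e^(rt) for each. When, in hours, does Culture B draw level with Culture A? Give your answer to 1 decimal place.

745·e^(0.1936t) = 446·e^(0.35t)
745/446 = e^((0.35 − 0.1936)t) → ln(1.6704) = 0.1564·t
t = 0.51307 / 0.1564

t ≈ 3.3 hours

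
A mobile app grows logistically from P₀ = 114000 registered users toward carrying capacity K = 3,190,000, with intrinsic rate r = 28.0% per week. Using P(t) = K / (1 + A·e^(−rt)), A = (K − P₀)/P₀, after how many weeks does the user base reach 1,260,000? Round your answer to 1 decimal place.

t ≈ 10.2 weeks

A = (3190000 − 114000)/114000 = 26.98246
1260000 = 3190000/(1 + 26.98246·e^(−0.28t)) → 1 + 26.98246·e^(−0.28t) = 2.53175
e^(−0.28t) = 0.056768 → t = ln(17.61549)/0.28 = 2.86878/0.28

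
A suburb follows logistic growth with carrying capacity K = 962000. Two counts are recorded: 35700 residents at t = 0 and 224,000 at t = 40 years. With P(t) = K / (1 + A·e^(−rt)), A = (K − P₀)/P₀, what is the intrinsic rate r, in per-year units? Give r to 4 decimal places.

A = (962000 − 35700)/35700 = 25.94678
224000 = 962000/(1 + 25.94678·e^(−r·40)) → e^(−40r) = (4.29464 − 1)/25.94678 = 0.126977
r = −ln(0.126977)/40 = 2.06375/40

r ≈ 0.0516 per year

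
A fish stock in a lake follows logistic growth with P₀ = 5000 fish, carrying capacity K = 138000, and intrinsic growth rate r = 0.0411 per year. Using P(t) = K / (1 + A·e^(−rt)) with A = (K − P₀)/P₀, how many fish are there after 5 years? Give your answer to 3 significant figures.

A = (138000 − 5000)/5000 = 26.6
P(5) = 138000 / (1 + 26.6·e^(−0.0411·5)) = 138000 / (1 + 26.6·0.81424)
= 138000 / 22.65879 ≈ 6090.35

≈ 6,090 fish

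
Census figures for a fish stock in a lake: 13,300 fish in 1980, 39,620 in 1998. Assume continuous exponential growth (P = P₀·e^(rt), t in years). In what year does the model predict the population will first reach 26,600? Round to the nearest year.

r = ln(39620/13300) / 18 = 1.09157/18 ≈ 0.060643 per year
t = ln(26600/13300) / r = 0.69315/0.060643 ≈ 11.43 years after 1980

year 1991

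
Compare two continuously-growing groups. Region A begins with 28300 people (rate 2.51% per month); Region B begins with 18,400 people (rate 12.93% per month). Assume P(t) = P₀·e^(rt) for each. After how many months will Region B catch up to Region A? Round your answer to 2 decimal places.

28300·e^(0.0251t) = 18400·e^(0.1293t)
28300/18400 = e^((0.1293 − 0.0251)t) → ln(1.53804) = 0.1042·t
t = 0.43051 / 0.1042

t ≈ 4.13 months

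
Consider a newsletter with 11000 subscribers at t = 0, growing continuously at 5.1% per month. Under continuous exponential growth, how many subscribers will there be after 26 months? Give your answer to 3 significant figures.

≈ 41,400 subscribers

P(26) = 11000 · e^(0.051·26) = 11000 · e^(1.326)
= 11000 · 3.76595 ≈ 41425.44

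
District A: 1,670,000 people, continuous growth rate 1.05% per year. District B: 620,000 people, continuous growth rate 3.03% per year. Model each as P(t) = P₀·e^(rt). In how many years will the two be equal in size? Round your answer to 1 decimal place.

t ≈ 50.0 years

1670000·e^(0.0105t) = 620000·e^(0.0303t)
1670000/620000 = e^((0.0303 − 0.0105)t) → ln(2.69355) = 0.0198·t
t = 0.99086 / 0.0198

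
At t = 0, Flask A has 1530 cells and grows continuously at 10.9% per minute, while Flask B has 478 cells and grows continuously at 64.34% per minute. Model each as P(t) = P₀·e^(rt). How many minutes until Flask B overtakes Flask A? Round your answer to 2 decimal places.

1530·e^(0.109t) = 478·e^(0.6434t)
1530/478 = e^((0.6434 − 0.109)t) → ln(3.20084) = 0.5344·t
t = 1.16341 / 0.5344

t ≈ 2.18 minutes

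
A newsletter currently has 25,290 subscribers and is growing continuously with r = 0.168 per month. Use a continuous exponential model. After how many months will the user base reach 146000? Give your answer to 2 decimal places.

146000 = 25290 · e^(0.168·t)
t = ln(146000/25290) / 0.168 = ln(5.77303) / 0.168 = 1.7532 / 0.168

t ≈ 10.44 months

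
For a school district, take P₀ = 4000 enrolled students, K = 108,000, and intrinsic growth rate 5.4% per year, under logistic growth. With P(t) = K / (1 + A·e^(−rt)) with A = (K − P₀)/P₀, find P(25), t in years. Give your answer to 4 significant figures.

≈ 13,950 enrolled students

A = (108000 − 4000)/4000 = 26
P(25) = 108000 / (1 + 26·e^(−0.054·25)) = 108000 / (1 + 26·0.25924)
= 108000 / 7.74025 ≈ 13953.04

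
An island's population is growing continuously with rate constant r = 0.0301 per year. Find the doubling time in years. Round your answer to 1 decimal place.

doubling time = ln(2) / |r| = 0.69315 / 0.0301

doubling time ≈ 23.0 years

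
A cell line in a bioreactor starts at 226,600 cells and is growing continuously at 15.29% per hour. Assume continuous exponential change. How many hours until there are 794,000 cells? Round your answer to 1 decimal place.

794000 = 226600 · e^(0.1529·t)
t = ln(794000/226600) / 0.1529 = ln(3.50397) / 0.1529 = 1.2539 / 0.1529

t ≈ 8.2 hours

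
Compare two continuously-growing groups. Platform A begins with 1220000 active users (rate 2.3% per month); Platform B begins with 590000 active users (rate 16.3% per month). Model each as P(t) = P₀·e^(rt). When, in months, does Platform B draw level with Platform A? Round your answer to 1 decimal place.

1220000·e^(0.023t) = 590000·e^(0.163t)
1220000/590000 = e^((0.163 − 0.023)t) → ln(2.0678) = 0.14·t
t = 0.72648 / 0.14

t ≈ 5.2 months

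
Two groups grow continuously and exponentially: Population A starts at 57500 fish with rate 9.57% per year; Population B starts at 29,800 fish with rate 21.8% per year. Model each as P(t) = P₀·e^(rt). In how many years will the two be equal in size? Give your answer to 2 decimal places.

57500·e^(0.0957t) = 29800·e^(0.218t)
57500/29800 = e^((0.218 − 0.0957)t) → ln(1.92953) = 0.1223·t
t = 0.65728 / 0.1223

t ≈ 5.37 years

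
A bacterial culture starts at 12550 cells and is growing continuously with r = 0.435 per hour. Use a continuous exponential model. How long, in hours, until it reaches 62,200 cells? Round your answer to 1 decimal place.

62200 = 12550 · e^(0.435·t)
t = ln(62200/12550) / 0.435 = ln(4.95618) / 0.435 = 1.60063 / 0.435

t ≈ 3.7 hours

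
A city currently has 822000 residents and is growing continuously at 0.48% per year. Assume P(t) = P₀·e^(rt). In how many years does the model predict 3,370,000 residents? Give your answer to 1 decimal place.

t ≈ 293.9 years

3370000 = 822000 · e^(0.0048·t)
t = ln(3370000/822000) / 0.0048 = ln(4.09976) / 0.0048 = 1.41093 / 0.0048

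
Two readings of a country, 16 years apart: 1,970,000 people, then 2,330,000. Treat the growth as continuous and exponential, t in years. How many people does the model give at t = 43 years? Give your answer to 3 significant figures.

r = ln(2330000/1970000) / 16 ≈ 0.01049 per year
P(43) = 1970000 · e^(0.01049·43) = 1970000 · 1.56997 ≈ 3092838.77

≈ 3,090,000 people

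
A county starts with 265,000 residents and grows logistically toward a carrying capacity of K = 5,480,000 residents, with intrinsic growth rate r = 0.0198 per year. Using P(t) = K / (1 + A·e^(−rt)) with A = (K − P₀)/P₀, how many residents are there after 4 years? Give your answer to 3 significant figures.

A = (5480000 − 265000)/265000 = 19.67925
P(4) = 5480000 / (1 + 19.67925·e^(−0.0198·4)) = 5480000 / (1 + 19.67925·0.923855)
= 5480000 / 19.18077 ≈ 285702.79

≈ 286,000 residents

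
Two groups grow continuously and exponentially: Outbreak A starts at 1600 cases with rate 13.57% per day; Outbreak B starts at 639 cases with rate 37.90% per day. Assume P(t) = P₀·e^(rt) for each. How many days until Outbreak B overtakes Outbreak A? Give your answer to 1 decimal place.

t ≈ 3.8 days

1600·e^(0.1357t) = 639·e^(0.379t)
1600/639 = e^((0.379 − 0.1357)t) → ln(2.50391) = 0.2433·t
t = 0.91785 / 0.2433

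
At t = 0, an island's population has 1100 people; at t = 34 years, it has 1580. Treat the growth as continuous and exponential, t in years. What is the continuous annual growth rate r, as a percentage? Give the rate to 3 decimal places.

r ≈ 1.065% per year

1580 = 1100 · e^(r·34)
e^(34r) = 1580/1100 = 1.43636
r = ln(1.43636) / 34 = 0.36211 / 34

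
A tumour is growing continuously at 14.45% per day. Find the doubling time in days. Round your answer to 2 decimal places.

doubling time ≈ 4.80 days

doubling time = ln(2) / |r| = 0.69315 / 0.1445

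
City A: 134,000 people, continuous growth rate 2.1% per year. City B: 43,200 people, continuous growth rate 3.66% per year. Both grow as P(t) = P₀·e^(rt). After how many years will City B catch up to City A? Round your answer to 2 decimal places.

134000·e^(0.021t) = 43200·e^(0.0366t)
134000/43200 = e^((0.0366 − 0.021)t) → ln(3.10185) = 0.0156·t
t = 1.132 / 0.0156

t ≈ 72.56 years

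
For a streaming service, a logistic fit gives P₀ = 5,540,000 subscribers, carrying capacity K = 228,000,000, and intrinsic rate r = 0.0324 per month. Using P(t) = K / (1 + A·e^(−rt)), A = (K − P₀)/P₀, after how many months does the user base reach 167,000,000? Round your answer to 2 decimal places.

t ≈ 145.06 months

A = (228000000 − 5540000)/5540000 = 40.15523
167000000 = 228000000/(1 + 40.15523·e^(−0.0324t)) → 1 + 40.15523·e^(−0.0324t) = 1.36527
e^(−0.0324t) = 0.009096 → t = ln(109.93318)/0.0324 = 4.69987/0.0324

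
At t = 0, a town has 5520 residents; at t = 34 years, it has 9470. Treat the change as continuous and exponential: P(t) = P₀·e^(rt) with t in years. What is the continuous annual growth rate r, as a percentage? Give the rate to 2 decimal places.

9470 = 5520 · e^(r·34)
e^(34r) = 9470/5520 = 1.71558
r = ln(1.71558) / 34 = 0.53975 / 34

r ≈ 1.59% per year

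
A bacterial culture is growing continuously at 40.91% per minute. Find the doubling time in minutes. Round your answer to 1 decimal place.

doubling time ≈ 1.7 minutes

doubling time = ln(2) / |r| = 0.69315 / 0.4091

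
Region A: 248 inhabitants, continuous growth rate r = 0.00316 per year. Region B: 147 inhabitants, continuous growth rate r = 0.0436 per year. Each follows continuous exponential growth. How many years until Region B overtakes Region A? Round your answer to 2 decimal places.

t ≈ 12.93 years

248·e^(0.00316t) = 147·e^(0.0436t)
248/147 = e^((0.0436 − 0.00316)t) → ln(1.68707) = 0.04044·t
t = 0.523 / 0.04044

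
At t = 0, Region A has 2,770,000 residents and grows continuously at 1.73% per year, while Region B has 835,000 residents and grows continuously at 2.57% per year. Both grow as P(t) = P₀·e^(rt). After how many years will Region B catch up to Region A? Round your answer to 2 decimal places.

t ≈ 142.76 years

2770000·e^(0.0173t) = 835000·e^(0.0257t)
2770000/835000 = e^((0.0257 − 0.0173)t) → ln(3.31737) = 0.0084·t
t = 1.19917 / 0.0084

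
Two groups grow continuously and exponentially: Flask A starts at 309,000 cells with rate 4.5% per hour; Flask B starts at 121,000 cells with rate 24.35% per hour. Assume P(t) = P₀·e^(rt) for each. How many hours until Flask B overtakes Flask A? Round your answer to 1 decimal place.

t ≈ 4.7 hours

309000·e^(0.045t) = 121000·e^(0.2435t)
309000/121000 = e^((0.2435 − 0.045)t) → ln(2.55372) = 0.1985·t
t = 0.93755 / 0.1985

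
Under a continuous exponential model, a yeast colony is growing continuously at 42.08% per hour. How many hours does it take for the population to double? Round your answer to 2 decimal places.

doubling time ≈ 1.65 hours

doubling time = ln(2) / |r| = 0.69315 / 0.4208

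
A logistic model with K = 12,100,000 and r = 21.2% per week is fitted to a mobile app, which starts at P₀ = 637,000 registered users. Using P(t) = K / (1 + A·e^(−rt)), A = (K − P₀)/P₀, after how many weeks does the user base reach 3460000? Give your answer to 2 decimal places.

A = (12100000 − 637000)/637000 = 17.99529
3460000 = 12100000/(1 + 17.99529·e^(−0.212t)) → 1 + 17.99529·e^(−0.212t) = 3.49711
e^(−0.212t) = 0.138765 → t = ln(7.20645)/0.212 = 1.97498/0.212

t ≈ 9.32 weeks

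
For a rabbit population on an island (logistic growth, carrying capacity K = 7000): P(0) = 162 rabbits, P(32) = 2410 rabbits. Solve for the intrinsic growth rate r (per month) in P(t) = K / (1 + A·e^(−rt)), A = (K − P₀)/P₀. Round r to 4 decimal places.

A = (7000 − 162)/162 = 42.20988
2410 = 7000/(1 + 42.20988·e^(−r·32)) → e^(−32r) = (2.90456 − 1)/42.20988 = 0.045121
r = −ln(0.045121)/32 = 3.0984/32

r ≈ 0.0968 per month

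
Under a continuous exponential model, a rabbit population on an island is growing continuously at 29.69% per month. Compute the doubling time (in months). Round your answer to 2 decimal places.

doubling time ≈ 2.33 months

doubling time = ln(2) / |r| = 0.69315 / 0.2969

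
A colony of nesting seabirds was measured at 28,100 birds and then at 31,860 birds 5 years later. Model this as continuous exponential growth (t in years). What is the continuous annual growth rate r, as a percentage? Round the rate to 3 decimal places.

31860 = 28100 · e^(r·5)
e^(5r) = 31860/28100 = 1.13381
r = ln(1.13381) / 5 = 0.12558 / 5

r ≈ 2.512% per year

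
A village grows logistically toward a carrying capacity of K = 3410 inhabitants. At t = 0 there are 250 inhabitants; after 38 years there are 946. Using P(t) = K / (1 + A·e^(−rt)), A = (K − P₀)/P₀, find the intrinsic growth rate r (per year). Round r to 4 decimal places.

A = (3410 − 250)/250 = 12.64
946 = 3410/(1 + 12.64·e^(−r·38)) → e^(−38r) = (3.60465 − 1)/12.64 = 0.206064
r = −ln(0.206064)/38 = 1.57957/38

r ≈ 0.0416 per year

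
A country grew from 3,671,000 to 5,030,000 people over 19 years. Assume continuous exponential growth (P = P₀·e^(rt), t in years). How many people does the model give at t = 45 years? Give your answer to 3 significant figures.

r = ln(5030000/3671000) / 19 ≈ 0.016577 per year
P(45) = 3671000 · e^(0.016577·45) = 3671000 · 2.10844 ≈ 7740081.68

≈ 7,740,000 people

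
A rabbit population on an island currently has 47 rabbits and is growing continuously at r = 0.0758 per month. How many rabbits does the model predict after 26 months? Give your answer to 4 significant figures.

≈ 337.3 rabbits

P(26) = 47 · e^(0.0758·26) = 47 · e^(1.9708)
= 47 · 7.17642 ≈ 337.29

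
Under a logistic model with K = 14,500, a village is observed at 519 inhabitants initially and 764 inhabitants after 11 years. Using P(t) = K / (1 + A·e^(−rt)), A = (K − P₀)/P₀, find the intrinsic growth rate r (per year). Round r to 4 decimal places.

A = (14500 − 519)/519 = 26.93834
764 = 14500/(1 + 26.93834·e^(−r·11)) → e^(−11r) = (18.97906 − 1)/26.93834 = 0.667415
r = −ln(0.667415)/11 = 0.40434/11

r ≈ 0.0368 per year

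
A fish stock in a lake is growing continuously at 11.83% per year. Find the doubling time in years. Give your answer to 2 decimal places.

doubling time = ln(2) / |r| = 0.69315 / 0.1183

doubling time ≈ 5.86 years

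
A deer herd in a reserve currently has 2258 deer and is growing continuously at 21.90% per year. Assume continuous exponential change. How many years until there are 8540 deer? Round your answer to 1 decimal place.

8540 = 2258 · e^(0.219·t)
t = ln(8540/2258) / 0.219 = ln(3.78211) / 0.219 = 1.33028 / 0.219

t ≈ 6.1 years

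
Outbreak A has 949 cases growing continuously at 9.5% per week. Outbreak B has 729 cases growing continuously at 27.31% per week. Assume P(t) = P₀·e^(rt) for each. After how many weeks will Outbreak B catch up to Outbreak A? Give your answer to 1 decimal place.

949·e^(0.095t) = 729·e^(0.2731t)
949/729 = e^((0.2731 − 0.095)t) → ln(1.30178) = 0.1781·t
t = 0.26374 / 0.1781

t ≈ 1.5 weeks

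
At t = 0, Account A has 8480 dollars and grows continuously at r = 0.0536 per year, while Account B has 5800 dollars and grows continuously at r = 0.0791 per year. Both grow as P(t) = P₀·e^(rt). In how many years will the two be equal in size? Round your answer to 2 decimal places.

t ≈ 14.90 years

8480·e^(0.0536t) = 5800·e^(0.0791t)
8480/5800 = e^((0.0791 − 0.0536)t) → ln(1.46207) = 0.0255·t
t = 0.37985 / 0.0255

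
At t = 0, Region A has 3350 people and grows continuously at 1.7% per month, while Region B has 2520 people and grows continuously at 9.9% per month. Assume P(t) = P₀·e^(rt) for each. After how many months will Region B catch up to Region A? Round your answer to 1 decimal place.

3350·e^(0.017t) = 2520·e^(0.099t)
3350/2520 = e^((0.099 − 0.017)t) → ln(1.32937) = 0.082·t
t = 0.2847 / 0.082

t ≈ 3.5 months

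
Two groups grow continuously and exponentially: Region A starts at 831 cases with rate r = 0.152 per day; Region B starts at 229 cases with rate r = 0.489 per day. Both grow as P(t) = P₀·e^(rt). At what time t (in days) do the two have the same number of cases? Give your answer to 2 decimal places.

831·e^(0.152t) = 229·e^(0.489t)
831/229 = e^((0.489 − 0.152)t) → ln(3.62882) = 0.337·t
t = 1.28891 / 0.337

t ≈ 3.82 days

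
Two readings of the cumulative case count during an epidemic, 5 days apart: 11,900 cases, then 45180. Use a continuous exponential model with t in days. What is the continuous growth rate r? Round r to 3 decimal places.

r ≈ 0.267 per day

45180 = 11900 · e^(r·5)
e^(5r) = 45180/11900 = 3.79664
r = ln(3.79664) / 5 = 1.33412 / 5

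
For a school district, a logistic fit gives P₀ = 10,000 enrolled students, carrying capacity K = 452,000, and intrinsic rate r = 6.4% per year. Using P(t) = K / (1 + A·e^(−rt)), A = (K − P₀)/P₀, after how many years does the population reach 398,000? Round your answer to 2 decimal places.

A = (452000 − 10000)/10000 = 44.2
398000 = 452000/(1 + 44.2·e^(−0.064t)) → 1 + 44.2·e^(−0.064t) = 1.13568
e^(−0.064t) = 0.00307 → t = ln(325.77037)/0.064 = 5.78619/0.064

t ≈ 90.41 years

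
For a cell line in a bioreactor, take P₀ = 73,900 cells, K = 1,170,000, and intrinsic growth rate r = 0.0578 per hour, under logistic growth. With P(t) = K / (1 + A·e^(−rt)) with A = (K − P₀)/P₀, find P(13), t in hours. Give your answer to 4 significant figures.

≈ 146,300 cells

A = (1170000 − 73900)/73900 = 14.83221
P(13) = 1170000 / (1 + 14.83221·e^(−0.0578·13)) = 1170000 / (1 + 14.83221·0.471706)
= 1170000 / 7.99644 ≈ 146315.18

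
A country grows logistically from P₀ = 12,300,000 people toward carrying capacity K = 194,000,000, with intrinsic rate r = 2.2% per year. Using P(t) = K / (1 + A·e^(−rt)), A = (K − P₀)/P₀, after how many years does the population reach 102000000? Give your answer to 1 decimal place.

t ≈ 127.1 years

A = (194000000 − 12300000)/12300000 = 14.77236
102000000 = 194000000/(1 + 14.77236·e^(−0.022t)) → 1 + 14.77236·e^(−0.022t) = 1.90196
e^(−0.022t) = 0.061057 → t = ln(16.37805)/0.022 = 2.79594/0.022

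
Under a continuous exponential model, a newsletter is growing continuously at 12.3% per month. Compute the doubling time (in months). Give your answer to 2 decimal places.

doubling time ≈ 5.64 months

doubling time = ln(2) / |r| = 0.69315 / 0.123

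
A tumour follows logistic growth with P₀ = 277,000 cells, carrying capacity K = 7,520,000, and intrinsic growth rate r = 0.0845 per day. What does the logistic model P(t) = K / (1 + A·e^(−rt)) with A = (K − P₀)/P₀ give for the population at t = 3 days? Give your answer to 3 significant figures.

≈ 353,000 cells

A = (7520000 − 277000)/277000 = 26.14801
P(3) = 7520000 / (1 + 26.14801·e^(−0.0845·3)) = 7520000 / (1 + 26.14801·0.77608)
= 7520000 / 21.29294 ≈ 353168.63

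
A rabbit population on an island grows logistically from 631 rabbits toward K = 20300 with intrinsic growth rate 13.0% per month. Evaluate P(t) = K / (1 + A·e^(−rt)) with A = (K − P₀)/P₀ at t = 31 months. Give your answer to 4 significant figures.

A = (20300 − 631)/631 = 31.17116
P(31) = 20300 / (1 + 31.17116·e^(−0.13·31)) = 20300 / (1 + 31.17116·0.017774)
= 20300 / 1.55405 ≈ 13062.67

≈ 13,060 rabbits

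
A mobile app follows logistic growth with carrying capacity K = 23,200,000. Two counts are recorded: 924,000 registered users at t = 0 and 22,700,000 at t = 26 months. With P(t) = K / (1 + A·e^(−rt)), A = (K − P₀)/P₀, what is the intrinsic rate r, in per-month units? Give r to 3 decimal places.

r ≈ 0.269 per month

A = (23200000 − 924000)/924000 = 24.10823
22700000 = 23200000/(1 + 24.10823·e^(−r·26)) → e^(−26r) = (1.02203 − 1)/24.10823 = 0.000914
r = −ln(0.000914)/26 = 6.99807/26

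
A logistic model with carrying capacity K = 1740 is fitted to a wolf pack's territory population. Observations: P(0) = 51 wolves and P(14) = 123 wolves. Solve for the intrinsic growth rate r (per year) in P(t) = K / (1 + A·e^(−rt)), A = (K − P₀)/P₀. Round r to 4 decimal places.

A = (1740 − 51)/51 = 33.11765
123 = 1740/(1 + 33.11765·e^(−r·14)) → e^(−14r) = (14.14634 − 1)/33.11765 = 0.396959
r = −ln(0.396959)/14 = 0.92392/14

r ≈ 0.0660 per year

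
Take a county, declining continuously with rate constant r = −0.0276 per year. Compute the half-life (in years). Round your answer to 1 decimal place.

half-life ≈ 25.1 years

half-life = ln(2) / |r| = 0.69315 / 0.0276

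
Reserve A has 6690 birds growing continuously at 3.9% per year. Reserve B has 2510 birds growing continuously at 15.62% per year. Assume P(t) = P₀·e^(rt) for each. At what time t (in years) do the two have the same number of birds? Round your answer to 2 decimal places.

6690·e^(0.039t) = 2510·e^(0.1562t)
6690/2510 = e^((0.1562 − 0.039)t) → ln(2.66534) = 0.1172·t
t = 0.98033 / 0.1172

t ≈ 8.36 years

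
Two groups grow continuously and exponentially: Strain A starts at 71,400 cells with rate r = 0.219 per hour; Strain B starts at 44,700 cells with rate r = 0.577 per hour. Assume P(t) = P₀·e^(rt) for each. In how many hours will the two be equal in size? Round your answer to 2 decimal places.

t ≈ 1.31 hours

71400·e^(0.219t) = 44700·e^(0.577t)
71400/44700 = e^((0.577 − 0.219)t) → ln(1.59732) = 0.358·t
t = 0.46832 / 0.358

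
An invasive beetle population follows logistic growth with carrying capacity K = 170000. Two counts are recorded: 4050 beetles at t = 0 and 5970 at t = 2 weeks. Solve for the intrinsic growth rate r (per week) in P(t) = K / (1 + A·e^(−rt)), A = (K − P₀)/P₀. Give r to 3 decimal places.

r ≈ 0.200 per week

A = (170000 − 4050)/4050 = 40.97531
5970 = 170000/(1 + 40.97531·e^(−r·2)) → e^(−2r) = (28.47571 − 1)/40.97531 = 0.670543
r = −ln(0.670543)/2 = 0.39967/2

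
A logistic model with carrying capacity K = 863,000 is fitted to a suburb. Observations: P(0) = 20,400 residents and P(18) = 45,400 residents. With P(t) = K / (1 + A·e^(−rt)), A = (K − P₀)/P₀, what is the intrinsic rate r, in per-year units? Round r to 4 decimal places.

r ≈ 0.0461 per year

A = (863000 − 20400)/20400 = 41.30392
45400 = 863000/(1 + 41.30392·e^(−r·18)) → e^(−18r) = (19.00881 − 1)/41.30392 = 0.436007
r = −ln(0.436007)/18 = 0.8301/18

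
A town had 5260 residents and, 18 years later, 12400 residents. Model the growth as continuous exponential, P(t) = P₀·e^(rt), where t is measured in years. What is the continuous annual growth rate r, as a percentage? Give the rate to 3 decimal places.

r ≈ 4.764% per year

12400 = 5260 · e^(r·18)
e^(18r) = 12400/5260 = 2.35741
r = ln(2.35741) / 18 = 0.85757 / 18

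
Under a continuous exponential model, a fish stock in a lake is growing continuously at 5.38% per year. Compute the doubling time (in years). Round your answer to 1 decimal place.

doubling time = ln(2) / |r| = 0.69315 / 0.0538

doubling time ≈ 12.9 years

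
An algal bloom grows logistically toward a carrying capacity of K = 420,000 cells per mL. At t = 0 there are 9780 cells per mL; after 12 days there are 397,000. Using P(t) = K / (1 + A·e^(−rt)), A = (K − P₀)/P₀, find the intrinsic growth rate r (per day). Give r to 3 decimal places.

A = (420000 − 9780)/9780 = 41.94479
397000 = 420000/(1 + 41.94479·e^(−r·12)) → e^(−12r) = (1.05793 − 1)/41.94479 = 0.001381
r = −ln(0.001381)/12 = 6.5848/12

r ≈ 0.549 per day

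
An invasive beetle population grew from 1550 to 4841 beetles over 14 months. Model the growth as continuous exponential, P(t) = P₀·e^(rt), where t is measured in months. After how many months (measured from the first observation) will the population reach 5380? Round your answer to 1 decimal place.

r = ln(4841/1550) / 14 ≈ 0.081348 per month
t = ln(5380/1550) / r = 1.24443 / 0.081348 ≈ 15.298

t ≈ 15.3 months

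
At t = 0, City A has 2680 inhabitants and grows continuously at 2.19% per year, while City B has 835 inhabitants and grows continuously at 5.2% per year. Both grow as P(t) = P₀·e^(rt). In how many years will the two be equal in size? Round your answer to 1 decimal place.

2680·e^(0.0219t) = 835·e^(0.052t)
2680/835 = e^((0.052 − 0.0219)t) → ln(3.20958) = 0.0301·t
t = 1.16614 / 0.0301

t ≈ 38.7 years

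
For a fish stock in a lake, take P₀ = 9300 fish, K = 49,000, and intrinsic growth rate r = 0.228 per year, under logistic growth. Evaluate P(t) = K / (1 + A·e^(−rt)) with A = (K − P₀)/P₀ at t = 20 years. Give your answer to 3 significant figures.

≈ 46,900 fish

A = (49000 − 9300)/9300 = 4.26882
P(20) = 49000 / (1 + 4.26882·e^(−0.228·20)) = 49000 / (1 + 4.26882·0.010462)
= 49000 / 1.04466 ≈ 46905.19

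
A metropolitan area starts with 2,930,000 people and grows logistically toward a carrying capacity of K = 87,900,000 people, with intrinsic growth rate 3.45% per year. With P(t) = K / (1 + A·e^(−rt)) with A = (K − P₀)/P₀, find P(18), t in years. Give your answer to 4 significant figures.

≈ 5,300,000 people

A = (87900000 − 2930000)/2930000 = 29
P(18) = 87900000 / (1 + 29·e^(−0.0345·18)) = 87900000 / (1 + 29·0.537407)
= 87900000 / 16.5848 ≈ 5300035.01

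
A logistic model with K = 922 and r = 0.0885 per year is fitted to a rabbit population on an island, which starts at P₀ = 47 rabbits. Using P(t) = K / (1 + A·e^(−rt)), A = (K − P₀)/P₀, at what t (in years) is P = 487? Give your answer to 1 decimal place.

t ≈ 34.3 years

A = (922 − 47)/47 = 18.61702
487 = 922/(1 + 18.61702·e^(−0.0885t)) → 1 + 18.61702·e^(−0.0885t) = 1.89322
e^(−0.0885t) = 0.047979 → t = ln(20.8425)/0.0885 = 3.03699/0.0885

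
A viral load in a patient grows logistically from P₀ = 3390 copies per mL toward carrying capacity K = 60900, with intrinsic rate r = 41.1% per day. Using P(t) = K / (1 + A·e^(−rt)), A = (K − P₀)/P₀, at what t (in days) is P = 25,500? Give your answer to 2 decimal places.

A = (60900 − 3390)/3390 = 16.9646
25500 = 60900/(1 + 16.9646·e^(−0.411t)) → 1 + 16.9646·e^(−0.411t) = 2.38824
e^(−0.411t) = 0.081831 → t = ln(12.22026)/0.411 = 2.5031/0.411

t ≈ 6.09 days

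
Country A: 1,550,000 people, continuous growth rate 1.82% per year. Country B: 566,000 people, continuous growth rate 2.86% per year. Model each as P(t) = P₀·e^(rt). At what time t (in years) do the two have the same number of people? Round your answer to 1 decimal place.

t ≈ 96.9 years

1550000·e^(0.0182t) = 566000·e^(0.0286t)
1550000/566000 = e^((0.0286 − 0.0182)t) → ln(2.73852) = 0.0104·t
t = 1.00742 / 0.0104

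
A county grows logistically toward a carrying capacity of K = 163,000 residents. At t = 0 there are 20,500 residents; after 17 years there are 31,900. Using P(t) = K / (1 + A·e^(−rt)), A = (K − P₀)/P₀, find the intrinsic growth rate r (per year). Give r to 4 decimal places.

r ≈ 0.0309 per year

A = (163000 − 20500)/20500 = 6.95122
31900 = 163000/(1 + 6.95122·e^(−r·17)) → e^(−17r) = (5.10972 − 1)/6.95122 = 0.591223
r = −ln(0.591223)/17 = 0.52556/17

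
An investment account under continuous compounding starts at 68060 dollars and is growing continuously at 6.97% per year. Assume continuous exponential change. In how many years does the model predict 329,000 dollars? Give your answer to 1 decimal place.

329000 = 68060 · e^(0.0697·t)
t = ln(329000/68060) / 0.0697 = ln(4.83397) / 0.0697 = 1.57567 / 0.0697

t ≈ 22.6 years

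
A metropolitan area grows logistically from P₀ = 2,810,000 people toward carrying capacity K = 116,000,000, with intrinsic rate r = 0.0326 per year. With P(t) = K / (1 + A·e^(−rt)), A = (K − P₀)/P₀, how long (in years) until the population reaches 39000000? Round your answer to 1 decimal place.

A = (116000000 − 2810000)/2810000 = 40.28114
39000000 = 116000000/(1 + 40.28114·e^(−0.0326t)) → 1 + 40.28114·e^(−0.0326t) = 2.97436
e^(−0.0326t) = 0.049014 → t = ln(20.40214)/0.0326 = 3.01564/0.0326

t ≈ 92.5 years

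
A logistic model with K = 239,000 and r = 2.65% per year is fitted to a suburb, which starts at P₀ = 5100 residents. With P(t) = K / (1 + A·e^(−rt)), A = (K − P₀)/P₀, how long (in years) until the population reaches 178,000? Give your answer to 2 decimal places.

A = (239000 − 5100)/5100 = 45.86275
178000 = 239000/(1 + 45.86275·e^(−0.0265t)) → 1 + 45.86275·e^(−0.0265t) = 1.3427
e^(−0.0265t) = 0.007472 → t = ln(133.82899)/0.0265 = 4.89656/0.0265

t ≈ 184.78 years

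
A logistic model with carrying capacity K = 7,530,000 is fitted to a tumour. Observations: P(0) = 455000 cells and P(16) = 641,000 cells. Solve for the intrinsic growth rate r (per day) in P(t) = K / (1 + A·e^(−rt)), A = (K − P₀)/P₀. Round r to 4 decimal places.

r ≈ 0.0231 per day

A = (7530000 − 455000)/455000 = 15.54945
641000 = 7530000/(1 + 15.54945·e^(−r·16)) → e^(−16r) = (11.74727 − 1)/15.54945 = 0.691167
r = −ln(0.691167)/16 = 0.36937/16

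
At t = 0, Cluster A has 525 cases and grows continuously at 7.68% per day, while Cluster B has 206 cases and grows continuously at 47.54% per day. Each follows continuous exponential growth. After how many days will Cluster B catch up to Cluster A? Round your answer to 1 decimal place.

525·e^(0.0768t) = 206·e^(0.4754t)
525/206 = e^((0.4754 − 0.0768)t) → ln(2.54854) = 0.3986·t
t = 0.93552 / 0.3986

t ≈ 2.3 days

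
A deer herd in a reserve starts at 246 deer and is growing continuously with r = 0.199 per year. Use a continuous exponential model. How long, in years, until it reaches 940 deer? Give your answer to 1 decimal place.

t ≈ 6.7 years

940 = 246 · e^(0.199·t)
t = ln(940/246) / 0.199 = ln(3.82114) / 0.199 = 1.34055 / 0.199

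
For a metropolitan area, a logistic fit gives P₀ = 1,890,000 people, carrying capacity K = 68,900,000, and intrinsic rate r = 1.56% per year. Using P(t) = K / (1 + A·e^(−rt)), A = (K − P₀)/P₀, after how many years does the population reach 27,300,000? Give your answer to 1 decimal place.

A = (68900000 − 1890000)/1890000 = 35.45503
27300000 = 68900000/(1 + 35.45503·e^(−0.0156t)) → 1 + 35.45503·e^(−0.0156t) = 2.52381
e^(−0.0156t) = 0.042979 → t = ln(23.26736)/0.0156 = 3.14705/0.0156

t ≈ 201.7 years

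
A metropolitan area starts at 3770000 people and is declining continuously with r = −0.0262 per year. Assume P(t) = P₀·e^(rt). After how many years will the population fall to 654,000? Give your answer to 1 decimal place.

654000 = 3770000 · e^(-0.0262·t)
t = ln(654000/3770000) / -0.0262 = ln(0.17347) / -0.0262 = -1.75172 / -0.0262

t ≈ 66.9 years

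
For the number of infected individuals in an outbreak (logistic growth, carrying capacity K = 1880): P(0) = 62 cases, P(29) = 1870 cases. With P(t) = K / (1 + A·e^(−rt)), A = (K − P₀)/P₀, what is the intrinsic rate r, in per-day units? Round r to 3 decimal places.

r ≈ 0.297 per day

A = (1880 − 62)/62 = 29.32258
1870 = 1880/(1 + 29.32258·e^(−r·29)) → e^(−29r) = (1.00535 − 1)/29.32258 = 0.000182
r = −ln(0.000182)/29 = 8.60947/29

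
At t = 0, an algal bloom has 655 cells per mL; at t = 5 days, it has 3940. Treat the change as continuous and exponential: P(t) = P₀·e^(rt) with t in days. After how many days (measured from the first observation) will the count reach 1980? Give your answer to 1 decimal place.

t ≈ 3.1 days

r = ln(3940/655) / 5 ≈ 0.35886 per day
t = ln(1980/655) / r = 1.10622 / 0.35886 ≈ 3.083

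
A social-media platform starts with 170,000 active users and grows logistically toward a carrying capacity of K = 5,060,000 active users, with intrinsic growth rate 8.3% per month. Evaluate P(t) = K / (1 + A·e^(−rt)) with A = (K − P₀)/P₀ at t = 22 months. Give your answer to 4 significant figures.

≈ 898,300 active users

A = (5060000 − 170000)/170000 = 28.76471
P(22) = 5060000 / (1 + 28.76471·e^(−0.083·22)) = 5060000 / (1 + 28.76471·0.161057)
= 5060000 / 5.63274 ≈ 898318.98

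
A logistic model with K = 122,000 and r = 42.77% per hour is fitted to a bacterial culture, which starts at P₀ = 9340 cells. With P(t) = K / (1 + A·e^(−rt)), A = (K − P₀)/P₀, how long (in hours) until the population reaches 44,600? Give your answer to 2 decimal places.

A = (122000 − 9340)/9340 = 12.0621
44600 = 122000/(1 + 12.0621·e^(−0.4277t)) → 1 + 12.0621·e^(−0.4277t) = 2.73543
e^(−0.4277t) = 0.143874 → t = ln(6.95051)/0.4277 = 1.93882/0.4277

t ≈ 4.53 hours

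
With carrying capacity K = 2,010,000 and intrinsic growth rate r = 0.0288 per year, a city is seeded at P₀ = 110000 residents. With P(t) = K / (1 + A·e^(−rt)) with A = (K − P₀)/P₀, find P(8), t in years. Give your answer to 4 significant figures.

A = (2010000 − 110000)/110000 = 17.27273
P(8) = 2010000 / (1 + 17.27273·e^(−0.0288·8)) = 2010000 / (1 + 17.27273·0.794216)
= 2010000 / 14.71827 ≈ 136564.93

≈ 136,600 residents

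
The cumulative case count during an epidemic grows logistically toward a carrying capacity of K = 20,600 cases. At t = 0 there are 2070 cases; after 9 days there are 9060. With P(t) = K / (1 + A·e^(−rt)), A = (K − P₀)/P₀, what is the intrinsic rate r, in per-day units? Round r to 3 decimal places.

r ≈ 0.217 per day

A = (20600 − 2070)/2070 = 8.95169
9060 = 20600/(1 + 8.95169·e^(−r·9)) → e^(−9r) = (2.27373 − 1)/8.95169 = 0.142289
r = −ln(0.142289)/9 = 1.94989/9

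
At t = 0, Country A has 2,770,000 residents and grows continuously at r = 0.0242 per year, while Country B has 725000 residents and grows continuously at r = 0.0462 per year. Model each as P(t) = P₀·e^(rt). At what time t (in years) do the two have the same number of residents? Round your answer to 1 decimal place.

t ≈ 60.9 years

2770000·e^(0.0242t) = 725000·e^(0.0462t)
2770000/725000 = e^((0.0462 − 0.0242)t) → ln(3.82069) = 0.022·t
t = 1.34043 / 0.022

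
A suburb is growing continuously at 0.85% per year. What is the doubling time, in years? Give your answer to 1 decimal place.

doubling time ≈ 81.5 years

doubling time = ln(2) / |r| = 0.69315 / 0.0085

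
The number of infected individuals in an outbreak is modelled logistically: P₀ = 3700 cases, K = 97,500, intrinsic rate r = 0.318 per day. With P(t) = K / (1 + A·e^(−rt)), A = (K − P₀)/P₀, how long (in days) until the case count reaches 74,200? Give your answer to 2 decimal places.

A = (97500 − 3700)/3700 = 25.35135
74200 = 97500/(1 + 25.35135·e^(−0.318t)) → 1 + 25.35135·e^(−0.318t) = 1.31402
e^(−0.318t) = 0.012387 → t = ln(80.73263)/0.318 = 4.39114/0.318

t ≈ 13.81 days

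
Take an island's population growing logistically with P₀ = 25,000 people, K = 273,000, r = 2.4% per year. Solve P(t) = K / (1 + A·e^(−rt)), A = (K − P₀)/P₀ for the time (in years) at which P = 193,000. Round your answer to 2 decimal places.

A = (273000 − 25000)/25000 = 9.92
193000 = 273000/(1 + 9.92·e^(−0.024t)) → 1 + 9.92·e^(−0.024t) = 1.41451
e^(−0.024t) = 0.041785 → t = ln(23.932)/0.024 = 3.17522/0.024

t ≈ 132.30 years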